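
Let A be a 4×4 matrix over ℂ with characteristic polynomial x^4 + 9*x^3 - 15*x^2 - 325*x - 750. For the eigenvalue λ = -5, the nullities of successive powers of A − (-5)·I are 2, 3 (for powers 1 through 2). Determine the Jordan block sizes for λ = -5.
Block sizes for λ = -5: [2, 1]

From the dimensions of kernels of powers, the number of Jordan blocks of size at least j is d_j − d_{j−1} where d_j = dim ker(N^j) (with d_0 = 0). Computing the differences gives [2, 1].
The number of blocks of size exactly k is (#blocks of size ≥ k) − (#blocks of size ≥ k + 1), so the partition is: 1 block(s) of size 1, 1 block(s) of size 2.
In nonincreasing order the block sizes are [2, 1].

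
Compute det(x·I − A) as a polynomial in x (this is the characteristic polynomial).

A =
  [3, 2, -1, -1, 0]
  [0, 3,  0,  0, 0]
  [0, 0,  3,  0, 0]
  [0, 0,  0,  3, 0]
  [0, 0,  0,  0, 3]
x^5 - 15*x^4 + 90*x^3 - 270*x^2 + 405*x - 243

Expanding det(x·I − A) (e.g. by cofactor expansion or by noting that A is similar to its Jordan form J, which has the same characteristic polynomial as A) gives
  χ_A(x) = x^5 - 15*x^4 + 90*x^3 - 270*x^2 + 405*x - 243
which factors as (x - 3)^5. The eigenvalues (with algebraic multiplicities) are λ = 3 with multiplicity 5.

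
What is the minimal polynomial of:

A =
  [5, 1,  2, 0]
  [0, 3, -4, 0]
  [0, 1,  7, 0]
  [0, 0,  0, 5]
x^2 - 10*x + 25

The characteristic polynomial is χ_A(x) = (x - 5)^4, so the eigenvalues are known. The minimal polynomial is
  m_A(x) = Π_λ (x − λ)^{k_λ}
where k_λ is the size of the *largest* Jordan block for λ (equivalently, the smallest k with (A − λI)^k v = 0 for every generalised eigenvector v of λ).

  λ = 5: largest Jordan block has size 2, contributing (x − 5)^2

So m_A(x) = (x - 5)^2 = x^2 - 10*x + 25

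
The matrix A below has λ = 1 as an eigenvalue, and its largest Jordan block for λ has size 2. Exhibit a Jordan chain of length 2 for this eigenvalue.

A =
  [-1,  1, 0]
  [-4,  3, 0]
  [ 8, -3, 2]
A Jordan chain for λ = 1 of length 2:
v_1 = (2, 4, -4)ᵀ
v_2 = (1, 4, 0)ᵀ

Let N = A − (1)·I. We want v_2 with N^2 v_2 = 0 but N^1 v_2 ≠ 0; then v_{j-1} := N · v_j for j = 2, …, 2.

Pick v_2 = (1, 4, 0)ᵀ.
Then v_1 = N · v_2 = (2, 4, -4)ᵀ.

Sanity check: (A − (1)·I) v_1 = (0, 0, 0)ᵀ = 0. ✓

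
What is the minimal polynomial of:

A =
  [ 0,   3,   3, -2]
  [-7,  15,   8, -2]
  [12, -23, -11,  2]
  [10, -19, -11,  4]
x^3 - 6*x^2 + 12*x - 8

The characteristic polynomial is χ_A(x) = (x - 2)^4, so the eigenvalues are known. The minimal polynomial is
  m_A(x) = Π_λ (x − λ)^{k_λ}
where k_λ is the size of the *largest* Jordan block for λ (equivalently, the smallest k with (A − λI)^k v = 0 for every generalised eigenvector v of λ).

  λ = 2: largest Jordan block has size 3, contributing (x − 2)^3

So m_A(x) = (x - 2)^3 = x^3 - 6*x^2 + 12*x - 8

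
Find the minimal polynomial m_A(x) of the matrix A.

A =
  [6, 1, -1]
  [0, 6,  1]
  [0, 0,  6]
x^3 - 18*x^2 + 108*x - 216

The characteristic polynomial is χ_A(x) = (x - 6)^3, so the eigenvalues are known. The minimal polynomial is
  m_A(x) = Π_λ (x − λ)^{k_λ}
where k_λ is the size of the *largest* Jordan block for λ (equivalently, the smallest k with (A − λI)^k v = 0 for every generalised eigenvector v of λ).

  λ = 6: largest Jordan block has size 3, contributing (x − 6)^3

So m_A(x) = (x - 6)^3 = x^3 - 18*x^2 + 108*x - 216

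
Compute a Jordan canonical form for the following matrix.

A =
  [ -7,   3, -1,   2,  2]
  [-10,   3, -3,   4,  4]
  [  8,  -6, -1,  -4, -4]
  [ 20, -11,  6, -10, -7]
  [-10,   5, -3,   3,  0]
J_3(-3) ⊕ J_2(-3)

The characteristic polynomial is
  det(x·I − A) = x^5 + 15*x^4 + 90*x^3 + 270*x^2 + 405*x + 243 = (x + 3)^5

Eigenvalues and multiplicities (the geometric multiplicity of λ is n − rank(A − λI), which equals the number of Jordan blocks for λ):
  λ = -3: algebraic multiplicity = 5, geometric multiplicity = 2

Determining the block sizes for each eigenvalue:
  λ = -3: with am = 5 and gm = 2, the partition is not yet determined (e.g. several partitions of 5 into 2 parts exist). Let N = A − (-3)·I. Computing rank(N^1) = 3, rank(N^2) = 1, rank(N^3) = 0; the number of blocks of size ≥ j is rank(N^{j−1}) − rank(N^j), giving [2, 2, 1]. So we have 1 block(s) of size 3, 1 block(s) of size 2 → block sizes [3, 2]

Assembling the blocks gives a Jordan form
J =
  [-3,  1,  0,  0,  0]
  [ 0, -3,  1,  0,  0]
  [ 0,  0, -3,  0,  0]
  [ 0,  0,  0, -3,  1]
  [ 0,  0,  0,  0, -3]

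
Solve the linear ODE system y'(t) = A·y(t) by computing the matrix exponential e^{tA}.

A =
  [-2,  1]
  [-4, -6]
e^{tA} =
  [2*t*exp(-4*t) + exp(-4*t), t*exp(-4*t)]
  [-4*t*exp(-4*t), -2*t*exp(-4*t) + exp(-4*t)]

Strategy: write A = P · J · P⁻¹ where J is a Jordan canonical form, so e^{tA} = P · e^{tJ} · P⁻¹, and e^{tJ} can be computed block-by-block.

A has Jordan form
J =
  [-4,  1]
  [ 0, -4]
(up to reordering of blocks).

Per-block formulas:
  For a 2×2 Jordan block J_2(-4): exp(t · J_2(-4)) = e^(-4t)·(I + t·N), where N is the 2×2 nilpotent shift.

After assembling e^{tJ} and conjugating by P, we get:

e^{tA} =
  [2*t*exp(-4*t) + exp(-4*t), t*exp(-4*t)]
  [-4*t*exp(-4*t), -2*t*exp(-4*t) + exp(-4*t)]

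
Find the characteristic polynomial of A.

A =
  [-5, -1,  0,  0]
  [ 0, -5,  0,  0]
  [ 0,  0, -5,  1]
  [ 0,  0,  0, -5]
x^4 + 20*x^3 + 150*x^2 + 500*x + 625

Expanding det(x·I − A) (e.g. by cofactor expansion or by noting that A is similar to its Jordan form J, which has the same characteristic polynomial as A) gives
  χ_A(x) = x^4 + 20*x^3 + 150*x^2 + 500*x + 625
which factors as (x + 5)^4. The eigenvalues (with algebraic multiplicities) are λ = -5 with multiplicity 4.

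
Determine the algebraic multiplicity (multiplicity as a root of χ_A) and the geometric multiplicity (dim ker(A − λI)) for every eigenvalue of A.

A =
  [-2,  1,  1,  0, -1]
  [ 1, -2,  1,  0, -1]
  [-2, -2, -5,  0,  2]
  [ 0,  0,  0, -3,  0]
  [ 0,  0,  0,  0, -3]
λ = -3: alg = 5, geom = 4

Step 1 — factor the characteristic polynomial to read off the algebraic multiplicities:
  χ_A(x) = (x + 3)^5

Step 2 — compute geometric multiplicities via the rank-nullity identity g(λ) = n − rank(A − λI):
  rank(A − (-3)·I) = 1, so dim ker(A − (-3)·I) = n − 1 = 4

Summary:
  λ = -3: algebraic multiplicity = 5, geometric multiplicity = 4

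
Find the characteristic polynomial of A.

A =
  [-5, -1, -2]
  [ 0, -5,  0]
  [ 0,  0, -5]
x^3 + 15*x^2 + 75*x + 125

Expanding det(x·I − A) (e.g. by cofactor expansion or by noting that A is similar to its Jordan form J, which has the same characteristic polynomial as A) gives
  χ_A(x) = x^3 + 15*x^2 + 75*x + 125
which factors as (x + 5)^3. The eigenvalues (with algebraic multiplicities) are λ = -5 with multiplicity 3.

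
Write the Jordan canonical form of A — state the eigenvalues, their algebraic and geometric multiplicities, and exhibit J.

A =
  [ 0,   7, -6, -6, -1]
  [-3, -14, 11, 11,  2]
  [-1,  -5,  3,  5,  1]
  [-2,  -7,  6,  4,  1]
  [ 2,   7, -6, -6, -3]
J_3(-2) ⊕ J_1(-2) ⊕ J_1(-2)

The characteristic polynomial is
  det(x·I − A) = x^5 + 10*x^4 + 40*x^3 + 80*x^2 + 80*x + 32 = (x + 2)^5

Eigenvalues and multiplicities (the geometric multiplicity of λ is n − rank(A − λI), which equals the number of Jordan blocks for λ):
  λ = -2: algebraic multiplicity = 5, geometric multiplicity = 3

Determining the block sizes for each eigenvalue:
  λ = -2: with am = 5 and gm = 3, the partition is not yet determined (e.g. several partitions of 5 into 3 parts exist). Let N = A − (-2)·I. Computing rank(N^1) = 2, rank(N^2) = 1, rank(N^3) = 0; the number of blocks of size ≥ j is rank(N^{j−1}) − rank(N^j), giving [3, 1, 1]. So we have 1 block(s) of size 3, 2 block(s) of size 1 → block sizes [3, 1, 1]

Assembling the blocks gives a Jordan form
J =
  [-2,  1,  0,  0,  0]
  [ 0, -2,  1,  0,  0]
  [ 0,  0, -2,  0,  0]
  [ 0,  0,  0, -2,  0]
  [ 0,  0,  0,  0, -2]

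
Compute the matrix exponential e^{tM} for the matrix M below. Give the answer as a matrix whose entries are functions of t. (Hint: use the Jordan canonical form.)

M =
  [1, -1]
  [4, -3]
e^{tM} =
  [2*t*exp(-t) + exp(-t), -t*exp(-t)]
  [4*t*exp(-t), -2*t*exp(-t) + exp(-t)]

Strategy: write M = P · J · P⁻¹ where J is a Jordan canonical form, so e^{tM} = P · e^{tJ} · P⁻¹, and e^{tJ} can be computed block-by-block.

M has Jordan form
J =
  [-1,  1]
  [ 0, -1]
(up to reordering of blocks).

Per-block formulas:
  For a 2×2 Jordan block J_2(-1): exp(t · J_2(-1)) = e^(-1t)·(I + t·N), where N is the 2×2 nilpotent shift.

After assembling e^{tJ} and conjugating by P, we get:

e^{tM} =
  [2*t*exp(-t) + exp(-t), -t*exp(-t)]
  [4*t*exp(-t), -2*t*exp(-t) + exp(-t)]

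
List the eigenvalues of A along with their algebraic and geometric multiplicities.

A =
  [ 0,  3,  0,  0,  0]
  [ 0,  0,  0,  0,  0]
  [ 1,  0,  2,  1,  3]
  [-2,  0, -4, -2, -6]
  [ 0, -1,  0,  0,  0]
λ = 0: alg = 5, geom = 3

Step 1 — factor the characteristic polynomial to read off the algebraic multiplicities:
  χ_A(x) = x^5

Step 2 — compute geometric multiplicities via the rank-nullity identity g(λ) = n − rank(A − λI):
  rank(A − (0)·I) = 2, so dim ker(A − (0)·I) = n − 2 = 3

Summary:
  λ = 0: algebraic multiplicity = 5, geometric multiplicity = 3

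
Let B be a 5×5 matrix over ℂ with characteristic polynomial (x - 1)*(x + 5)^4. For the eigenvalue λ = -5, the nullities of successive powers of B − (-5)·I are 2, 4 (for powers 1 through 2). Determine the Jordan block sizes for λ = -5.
Block sizes for λ = -5: [2, 2]

From the dimensions of kernels of powers, the number of Jordan blocks of size at least j is d_j − d_{j−1} where d_j = dim ker(N^j) (with d_0 = 0). Computing the differences gives [2, 2].
The number of blocks of size exactly k is (#blocks of size ≥ k) − (#blocks of size ≥ k + 1), so the partition is: 2 block(s) of size 2.
In nonincreasing order the block sizes are [2, 2].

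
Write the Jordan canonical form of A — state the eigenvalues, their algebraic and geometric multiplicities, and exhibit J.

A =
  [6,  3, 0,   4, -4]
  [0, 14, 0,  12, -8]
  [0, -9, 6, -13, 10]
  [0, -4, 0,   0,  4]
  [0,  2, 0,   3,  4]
J_2(6) ⊕ J_2(6) ⊕ J_1(6)

The characteristic polynomial is
  det(x·I − A) = x^5 - 30*x^4 + 360*x^3 - 2160*x^2 + 6480*x - 7776 = (x - 6)^5

Eigenvalues and multiplicities (the geometric multiplicity of λ is n − rank(A − λI), which equals the number of Jordan blocks for λ):
  λ = 6: algebraic multiplicity = 5, geometric multiplicity = 3

Determining the block sizes for each eigenvalue:
  λ = 6: with am = 5 and gm = 3, the partition is not yet determined (e.g. several partitions of 5 into 3 parts exist). Let N = A − (6)·I. Computing rank(N^1) = 2, rank(N^2) = 0; the number of blocks of size ≥ j is rank(N^{j−1}) − rank(N^j), giving [3, 2]. So we have 2 block(s) of size 2, 1 block(s) of size 1 → block sizes [2, 2, 1]

Assembling the blocks gives a Jordan form
J =
  [6, 1, 0, 0, 0]
  [0, 6, 0, 0, 0]
  [0, 0, 6, 1, 0]
  [0, 0, 0, 6, 0]
  [0, 0, 0, 0, 6]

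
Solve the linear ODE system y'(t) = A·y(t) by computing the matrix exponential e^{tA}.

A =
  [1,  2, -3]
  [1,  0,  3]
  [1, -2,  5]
e^{tA} =
  [-t*exp(2*t) + exp(2*t), 2*t*exp(2*t), -3*t*exp(2*t)]
  [t*exp(2*t), -2*t*exp(2*t) + exp(2*t), 3*t*exp(2*t)]
  [t*exp(2*t), -2*t*exp(2*t), 3*t*exp(2*t) + exp(2*t)]

Strategy: write A = P · J · P⁻¹ where J is a Jordan canonical form, so e^{tA} = P · e^{tJ} · P⁻¹, and e^{tJ} can be computed block-by-block.

A has Jordan form
J =
  [2, 1, 0]
  [0, 2, 0]
  [0, 0, 2]
(up to reordering of blocks).

Per-block formulas:
  For a 1×1 block at λ = 2: exp(t · [2]) = [e^(2t)].
  For a 2×2 Jordan block J_2(2): exp(t · J_2(2)) = e^(2t)·(I + t·N), where N is the 2×2 nilpotent shift.

After assembling e^{tJ} and conjugating by P, we get:

e^{tA} =
  [-t*exp(2*t) + exp(2*t), 2*t*exp(2*t), -3*t*exp(2*t)]
  [t*exp(2*t), -2*t*exp(2*t) + exp(2*t), 3*t*exp(2*t)]
  [t*exp(2*t), -2*t*exp(2*t), 3*t*exp(2*t) + exp(2*t)]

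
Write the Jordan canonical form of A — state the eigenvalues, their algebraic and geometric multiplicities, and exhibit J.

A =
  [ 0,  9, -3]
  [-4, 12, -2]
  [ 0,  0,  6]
J_2(6) ⊕ J_1(6)

The characteristic polynomial is
  det(x·I − A) = x^3 - 18*x^2 + 108*x - 216 = (x - 6)^3

Eigenvalues and multiplicities (the geometric multiplicity of λ is n − rank(A − λI), which equals the number of Jordan blocks for λ):
  λ = 6: algebraic multiplicity = 3, geometric multiplicity = 2

Determining the block sizes for each eigenvalue:
  λ = 6: 2 blocks summing to 3 forces exactly one block of size 2 and the rest size 1 → block sizes [2, 1]

Assembling the blocks gives a Jordan form
J =
  [6, 1, 0]
  [0, 6, 0]
  [0, 0, 6]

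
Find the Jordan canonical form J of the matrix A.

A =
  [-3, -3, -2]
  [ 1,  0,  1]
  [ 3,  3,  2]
J_1(-1) ⊕ J_2(0)

The characteristic polynomial is
  det(x·I − A) = x^3 + x^2 = x^2*(x + 1)

Eigenvalues and multiplicities (the geometric multiplicity of λ is n − rank(A − λI), which equals the number of Jordan blocks for λ):
  λ = -1: algebraic multiplicity = 1, geometric multiplicity = 1
  λ = 0: algebraic multiplicity = 2, geometric multiplicity = 1

Determining the block sizes for each eigenvalue:
  λ = -1: one block (gm = 1), so the single block has size am = 1 → block sizes [1]
  λ = 0: one block (gm = 1), so the single block has size am = 2 → block sizes [2]

Assembling the blocks gives a Jordan form
J =
  [-1, 0, 0]
  [ 0, 0, 1]
  [ 0, 0, 0]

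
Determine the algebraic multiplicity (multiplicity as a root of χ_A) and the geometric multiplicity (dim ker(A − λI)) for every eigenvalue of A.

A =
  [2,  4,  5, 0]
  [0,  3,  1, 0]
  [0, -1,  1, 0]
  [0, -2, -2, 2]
λ = 2: alg = 4, geom = 2

Step 1 — factor the characteristic polynomial to read off the algebraic multiplicities:
  χ_A(x) = (x - 2)^4

Step 2 — compute geometric multiplicities via the rank-nullity identity g(λ) = n − rank(A − λI):
  rank(A − (2)·I) = 2, so dim ker(A − (2)·I) = n − 2 = 2

Summary:
  λ = 2: algebraic multiplicity = 4, geometric multiplicity = 2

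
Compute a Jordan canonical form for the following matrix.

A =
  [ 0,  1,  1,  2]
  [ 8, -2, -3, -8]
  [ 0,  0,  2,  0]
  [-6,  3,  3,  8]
J_3(2) ⊕ J_1(2)

The characteristic polynomial is
  det(x·I − A) = x^4 - 8*x^3 + 24*x^2 - 32*x + 16 = (x - 2)^4

Eigenvalues and multiplicities (the geometric multiplicity of λ is n − rank(A − λI), which equals the number of Jordan blocks for λ):
  λ = 2: algebraic multiplicity = 4, geometric multiplicity = 2

Determining the block sizes for each eigenvalue:
  λ = 2: with am = 4 and gm = 2, the partition is not yet determined (e.g. several partitions of 4 into 2 parts exist). Let N = A − (2)·I. Computing rank(N^1) = 2, rank(N^2) = 1, rank(N^3) = 0; the number of blocks of size ≥ j is rank(N^{j−1}) − rank(N^j), giving [2, 1, 1]. So we have 1 block(s) of size 3, 1 block(s) of size 1 → block sizes [3, 1]

Assembling the blocks gives a Jordan form
J =
  [2, 1, 0, 0]
  [0, 2, 1, 0]
  [0, 0, 2, 0]
  [0, 0, 0, 2]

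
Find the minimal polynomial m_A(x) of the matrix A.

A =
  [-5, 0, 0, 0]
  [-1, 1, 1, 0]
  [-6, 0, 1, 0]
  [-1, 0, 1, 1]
x^3 + 3*x^2 - 9*x + 5

The characteristic polynomial is χ_A(x) = (x - 1)^3*(x + 5), so the eigenvalues are known. The minimal polynomial is
  m_A(x) = Π_λ (x − λ)^{k_λ}
where k_λ is the size of the *largest* Jordan block for λ (equivalently, the smallest k with (A − λI)^k v = 0 for every generalised eigenvector v of λ).

  λ = -5: largest Jordan block has size 1, contributing (x + 5)
  λ = 1: largest Jordan block has size 2, contributing (x − 1)^2

So m_A(x) = (x - 1)^2*(x + 5) = x^3 + 3*x^2 - 9*x + 5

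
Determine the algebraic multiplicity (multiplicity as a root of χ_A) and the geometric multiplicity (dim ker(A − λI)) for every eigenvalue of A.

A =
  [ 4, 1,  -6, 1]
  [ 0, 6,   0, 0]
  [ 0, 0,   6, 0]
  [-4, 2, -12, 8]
λ = 6: alg = 4, geom = 3

Step 1 — factor the characteristic polynomial to read off the algebraic multiplicities:
  χ_A(x) = (x - 6)^4

Step 2 — compute geometric multiplicities via the rank-nullity identity g(λ) = n − rank(A − λI):
  rank(A − (6)·I) = 1, so dim ker(A − (6)·I) = n − 1 = 3

Summary:
  λ = 6: algebraic multiplicity = 4, geometric multiplicity = 3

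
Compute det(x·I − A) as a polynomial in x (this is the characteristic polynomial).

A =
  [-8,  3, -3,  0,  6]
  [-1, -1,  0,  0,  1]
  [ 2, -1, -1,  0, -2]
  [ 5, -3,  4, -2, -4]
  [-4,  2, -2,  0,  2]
x^5 + 10*x^4 + 40*x^3 + 80*x^2 + 80*x + 32

Expanding det(x·I − A) (e.g. by cofactor expansion or by noting that A is similar to its Jordan form J, which has the same characteristic polynomial as A) gives
  χ_A(x) = x^5 + 10*x^4 + 40*x^3 + 80*x^2 + 80*x + 32
which factors as (x + 2)^5. The eigenvalues (with algebraic multiplicities) are λ = -2 with multiplicity 5.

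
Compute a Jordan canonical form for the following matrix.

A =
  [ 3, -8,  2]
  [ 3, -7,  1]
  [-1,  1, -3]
J_1(-3) ⊕ J_2(-2)

The characteristic polynomial is
  det(x·I − A) = x^3 + 7*x^2 + 16*x + 12 = (x + 2)^2*(x + 3)

Eigenvalues and multiplicities (the geometric multiplicity of λ is n − rank(A − λI), which equals the number of Jordan blocks for λ):
  λ = -3: algebraic multiplicity = 1, geometric multiplicity = 1
  λ = -2: algebraic multiplicity = 2, geometric multiplicity = 1

Determining the block sizes for each eigenvalue:
  λ = -3: one block (gm = 1), so the single block has size am = 1 → block sizes [1]
  λ = -2: one block (gm = 1), so the single block has size am = 2 → block sizes [2]

Assembling the blocks gives a Jordan form
J =
  [-3,  0,  0]
  [ 0, -2,  1]
  [ 0,  0, -2]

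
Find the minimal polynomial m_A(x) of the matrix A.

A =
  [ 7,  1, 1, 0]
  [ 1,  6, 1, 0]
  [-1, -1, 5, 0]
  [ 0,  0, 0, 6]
x^3 - 18*x^2 + 108*x - 216

The characteristic polynomial is χ_A(x) = (x - 6)^4, so the eigenvalues are known. The minimal polynomial is
  m_A(x) = Π_λ (x − λ)^{k_λ}
where k_λ is the size of the *largest* Jordan block for λ (equivalently, the smallest k with (A − λI)^k v = 0 for every generalised eigenvector v of λ).

  λ = 6: largest Jordan block has size 3, contributing (x − 6)^3

So m_A(x) = (x - 6)^3 = x^3 - 18*x^2 + 108*x - 216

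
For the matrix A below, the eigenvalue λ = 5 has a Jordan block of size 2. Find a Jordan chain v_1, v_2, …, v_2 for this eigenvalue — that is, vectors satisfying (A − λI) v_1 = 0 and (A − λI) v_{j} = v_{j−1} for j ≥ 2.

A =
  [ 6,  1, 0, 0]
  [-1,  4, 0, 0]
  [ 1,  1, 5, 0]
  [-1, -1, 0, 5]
A Jordan chain for λ = 5 of length 2:
v_1 = (1, -1, 1, -1)ᵀ
v_2 = (1, 0, 0, 0)ᵀ

Let N = A − (5)·I. We want v_2 with N^2 v_2 = 0 but N^1 v_2 ≠ 0; then v_{j-1} := N · v_j for j = 2, …, 2.

Pick v_2 = (1, 0, 0, 0)ᵀ.
Then v_1 = N · v_2 = (1, -1, 1, -1)ᵀ.

Sanity check: (A − (5)·I) v_1 = (0, 0, 0, 0)ᵀ = 0. ✓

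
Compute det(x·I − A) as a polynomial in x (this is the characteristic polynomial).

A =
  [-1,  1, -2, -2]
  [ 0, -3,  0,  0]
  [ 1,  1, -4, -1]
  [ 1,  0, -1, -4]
x^4 + 12*x^3 + 54*x^2 + 108*x + 81

Expanding det(x·I − A) (e.g. by cofactor expansion or by noting that A is similar to its Jordan form J, which has the same characteristic polynomial as A) gives
  χ_A(x) = x^4 + 12*x^3 + 54*x^2 + 108*x + 81
which factors as (x + 3)^4. The eigenvalues (with algebraic multiplicities) are λ = -3 with multiplicity 4.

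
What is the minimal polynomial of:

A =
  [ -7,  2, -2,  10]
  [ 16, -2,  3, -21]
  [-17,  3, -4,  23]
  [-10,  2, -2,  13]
x^4 - 6*x^2 - 8*x - 3

The characteristic polynomial is χ_A(x) = (x - 3)*(x + 1)^3, so the eigenvalues are known. The minimal polynomial is
  m_A(x) = Π_λ (x − λ)^{k_λ}
where k_λ is the size of the *largest* Jordan block for λ (equivalently, the smallest k with (A − λI)^k v = 0 for every generalised eigenvector v of λ).

  λ = -1: largest Jordan block has size 3, contributing (x + 1)^3
  λ = 3: largest Jordan block has size 1, contributing (x − 3)

So m_A(x) = (x - 3)*(x + 1)^3 = x^4 - 6*x^2 - 8*x - 3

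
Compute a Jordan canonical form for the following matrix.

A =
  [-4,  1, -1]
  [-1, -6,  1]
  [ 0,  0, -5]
J_2(-5) ⊕ J_1(-5)

The characteristic polynomial is
  det(x·I − A) = x^3 + 15*x^2 + 75*x + 125 = (x + 5)^3

Eigenvalues and multiplicities (the geometric multiplicity of λ is n − rank(A − λI), which equals the number of Jordan blocks for λ):
  λ = -5: algebraic multiplicity = 3, geometric multiplicity = 2

Determining the block sizes for each eigenvalue:
  λ = -5: 2 blocks summing to 3 forces exactly one block of size 2 and the rest size 1 → block sizes [2, 1]

Assembling the blocks gives a Jordan form
J =
  [-5,  1,  0]
  [ 0, -5,  0]
  [ 0,  0, -5]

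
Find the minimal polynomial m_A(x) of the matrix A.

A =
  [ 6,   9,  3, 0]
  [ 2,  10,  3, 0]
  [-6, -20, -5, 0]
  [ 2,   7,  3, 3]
x^3 - 11*x^2 + 40*x - 48

The characteristic polynomial is χ_A(x) = (x - 4)^2*(x - 3)^2, so the eigenvalues are known. The minimal polynomial is
  m_A(x) = Π_λ (x − λ)^{k_λ}
where k_λ is the size of the *largest* Jordan block for λ (equivalently, the smallest k with (A − λI)^k v = 0 for every generalised eigenvector v of λ).

  λ = 3: largest Jordan block has size 1, contributing (x − 3)
  λ = 4: largest Jordan block has size 2, contributing (x − 4)^2

So m_A(x) = (x - 4)^2*(x - 3) = x^3 - 11*x^2 + 40*x - 48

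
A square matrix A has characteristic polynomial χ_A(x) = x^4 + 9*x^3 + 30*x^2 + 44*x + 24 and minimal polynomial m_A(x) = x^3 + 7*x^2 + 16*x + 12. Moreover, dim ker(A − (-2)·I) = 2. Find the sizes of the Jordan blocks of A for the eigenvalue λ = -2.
Block sizes for λ = -2: [2, 1]

Step 1 — from the characteristic polynomial, algebraic multiplicity of λ = -2 is 3. From dim ker(A − (-2)·I) = 2, there are exactly 2 Jordan blocks for λ = -2.
Step 2 — from the minimal polynomial, the factor (x + 2)^2 tells us the largest block for λ = -2 has size 2.
Step 3 — with total size 3, 2 blocks, and largest block 2, the block sizes (in nonincreasing order) are [2, 1].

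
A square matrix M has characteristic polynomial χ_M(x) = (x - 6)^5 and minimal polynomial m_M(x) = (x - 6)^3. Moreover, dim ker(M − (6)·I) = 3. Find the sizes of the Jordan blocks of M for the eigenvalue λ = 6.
Block sizes for λ = 6: [3, 1, 1]

Step 1 — from the characteristic polynomial, algebraic multiplicity of λ = 6 is 5. From dim ker(M − (6)·I) = 3, there are exactly 3 Jordan blocks for λ = 6.
Step 2 — from the minimal polynomial, the factor (x − 6)^3 tells us the largest block for λ = 6 has size 3.
Step 3 — with total size 5, 3 blocks, and largest block 3, the block sizes (in nonincreasing order) are [3, 1, 1].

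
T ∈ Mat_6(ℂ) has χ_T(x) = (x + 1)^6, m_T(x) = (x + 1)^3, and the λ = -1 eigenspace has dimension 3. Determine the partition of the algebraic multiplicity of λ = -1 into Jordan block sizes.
Block sizes for λ = -1: [3, 2, 1]

Step 1 — from the characteristic polynomial, algebraic multiplicity of λ = -1 is 6. From dim ker(T − (-1)·I) = 3, there are exactly 3 Jordan blocks for λ = -1.
Step 2 — from the minimal polynomial, the factor (x + 1)^3 tells us the largest block for λ = -1 has size 3.
Step 3 — with total size 6, 3 blocks, and largest block 3, the block sizes (in nonincreasing order) are [3, 2, 1].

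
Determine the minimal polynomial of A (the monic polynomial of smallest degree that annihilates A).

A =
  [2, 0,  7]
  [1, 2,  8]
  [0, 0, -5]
x^3 + x^2 - 16*x + 20

The characteristic polynomial is χ_A(x) = (x - 2)^2*(x + 5), so the eigenvalues are known. The minimal polynomial is
  m_A(x) = Π_λ (x − λ)^{k_λ}
where k_λ is the size of the *largest* Jordan block for λ (equivalently, the smallest k with (A − λI)^k v = 0 for every generalised eigenvector v of λ).

  λ = -5: largest Jordan block has size 1, contributing (x + 5)
  λ = 2: largest Jordan block has size 2, contributing (x − 2)^2

So m_A(x) = (x - 2)^2*(x + 5) = x^3 + x^2 - 16*x + 20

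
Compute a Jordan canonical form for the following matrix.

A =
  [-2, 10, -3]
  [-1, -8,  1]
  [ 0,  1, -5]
J_3(-5)

The characteristic polynomial is
  det(x·I − A) = x^3 + 15*x^2 + 75*x + 125 = (x + 5)^3

Eigenvalues and multiplicities (the geometric multiplicity of λ is n − rank(A − λI), which equals the number of Jordan blocks for λ):
  λ = -5: algebraic multiplicity = 3, geometric multiplicity = 1

Determining the block sizes for each eigenvalue:
  λ = -5: one block (gm = 1), so the single block has size am = 3 → block sizes [3]

Assembling the blocks gives a Jordan form
J =
  [-5,  1,  0]
  [ 0, -5,  1]
  [ 0,  0, -5]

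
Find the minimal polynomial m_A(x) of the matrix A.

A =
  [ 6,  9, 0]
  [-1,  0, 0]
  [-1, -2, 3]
x^3 - 9*x^2 + 27*x - 27

The characteristic polynomial is χ_A(x) = (x - 3)^3, so the eigenvalues are known. The minimal polynomial is
  m_A(x) = Π_λ (x − λ)^{k_λ}
where k_λ is the size of the *largest* Jordan block for λ (equivalently, the smallest k with (A − λI)^k v = 0 for every generalised eigenvector v of λ).

  λ = 3: largest Jordan block has size 3, contributing (x − 3)^3

So m_A(x) = (x - 3)^3 = x^3 - 9*x^2 + 27*x - 27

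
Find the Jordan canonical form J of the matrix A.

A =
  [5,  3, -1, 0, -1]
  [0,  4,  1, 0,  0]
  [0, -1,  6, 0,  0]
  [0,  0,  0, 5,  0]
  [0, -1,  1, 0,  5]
J_3(5) ⊕ J_1(5) ⊕ J_1(5)

The characteristic polynomial is
  det(x·I − A) = x^5 - 25*x^4 + 250*x^3 - 1250*x^2 + 3125*x - 3125 = (x - 5)^5

Eigenvalues and multiplicities (the geometric multiplicity of λ is n − rank(A − λI), which equals the number of Jordan blocks for λ):
  λ = 5: algebraic multiplicity = 5, geometric multiplicity = 3

Determining the block sizes for each eigenvalue:
  λ = 5: with am = 5 and gm = 3, the partition is not yet determined (e.g. several partitions of 5 into 3 parts exist). Let N = A − (5)·I. Computing rank(N^1) = 2, rank(N^2) = 1, rank(N^3) = 0; the number of blocks of size ≥ j is rank(N^{j−1}) − rank(N^j), giving [3, 1, 1]. So we have 1 block(s) of size 3, 2 block(s) of size 1 → block sizes [3, 1, 1]

Assembling the blocks gives a Jordan form
J =
  [5, 1, 0, 0, 0]
  [0, 5, 1, 0, 0]
  [0, 0, 5, 0, 0]
  [0, 0, 0, 5, 0]
  [0, 0, 0, 0, 5]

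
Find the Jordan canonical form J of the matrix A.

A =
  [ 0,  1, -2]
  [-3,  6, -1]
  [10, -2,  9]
J_3(5)

The characteristic polynomial is
  det(x·I − A) = x^3 - 15*x^2 + 75*x - 125 = (x - 5)^3

Eigenvalues and multiplicities (the geometric multiplicity of λ is n − rank(A − λI), which equals the number of Jordan blocks for λ):
  λ = 5: algebraic multiplicity = 3, geometric multiplicity = 1

Determining the block sizes for each eigenvalue:
  λ = 5: one block (gm = 1), so the single block has size am = 3 → block sizes [3]

Assembling the blocks gives a Jordan form
J =
  [5, 1, 0]
  [0, 5, 1]
  [0, 0, 5]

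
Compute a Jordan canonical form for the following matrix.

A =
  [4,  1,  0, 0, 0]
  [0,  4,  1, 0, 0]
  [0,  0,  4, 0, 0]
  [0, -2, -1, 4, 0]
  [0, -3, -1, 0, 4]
J_3(4) ⊕ J_1(4) ⊕ J_1(4)

The characteristic polynomial is
  det(x·I − A) = x^5 - 20*x^4 + 160*x^3 - 640*x^2 + 1280*x - 1024 = (x - 4)^5

Eigenvalues and multiplicities (the geometric multiplicity of λ is n − rank(A − λI), which equals the number of Jordan blocks for λ):
  λ = 4: algebraic multiplicity = 5, geometric multiplicity = 3

Determining the block sizes for each eigenvalue:
  λ = 4: with am = 5 and gm = 3, the partition is not yet determined (e.g. several partitions of 5 into 3 parts exist). Let N = A − (4)·I. Computing rank(N^1) = 2, rank(N^2) = 1, rank(N^3) = 0; the number of blocks of size ≥ j is rank(N^{j−1}) − rank(N^j), giving [3, 1, 1]. So we have 1 block(s) of size 3, 2 block(s) of size 1 → block sizes [3, 1, 1]

Assembling the blocks gives a Jordan form
J =
  [4, 1, 0, 0, 0]
  [0, 4, 1, 0, 0]
  [0, 0, 4, 0, 0]
  [0, 0, 0, 4, 0]
  [0, 0, 0, 0, 4]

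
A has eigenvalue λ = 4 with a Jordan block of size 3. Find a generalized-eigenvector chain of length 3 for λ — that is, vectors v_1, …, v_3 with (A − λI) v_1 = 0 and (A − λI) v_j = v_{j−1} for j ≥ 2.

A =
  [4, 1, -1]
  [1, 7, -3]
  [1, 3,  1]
A Jordan chain for λ = 4 of length 3:
v_1 = (0, 1, 1)ᵀ
v_2 = (1, 3, 3)ᵀ
v_3 = (0, 1, 0)ᵀ

Let N = A − (4)·I. We want v_3 with N^3 v_3 = 0 but N^2 v_3 ≠ 0; then v_{j-1} := N · v_j for j = 3, …, 2.

Pick v_3 = (0, 1, 0)ᵀ.
Then v_2 = N · v_3 = (1, 3, 3)ᵀ.
Then v_1 = N · v_2 = (0, 1, 1)ᵀ.

Sanity check: (A − (4)·I) v_1 = (0, 0, 0)ᵀ = 0. ✓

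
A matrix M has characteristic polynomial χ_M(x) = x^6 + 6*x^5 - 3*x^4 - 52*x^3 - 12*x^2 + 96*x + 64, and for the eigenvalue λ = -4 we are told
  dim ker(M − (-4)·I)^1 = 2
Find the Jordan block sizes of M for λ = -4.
Block sizes for λ = -4: [1, 1]

From the dimensions of kernels of powers, the number of Jordan blocks of size at least j is d_j − d_{j−1} where d_j = dim ker(N^j) (with d_0 = 0). Computing the differences gives [2].
The number of blocks of size exactly k is (#blocks of size ≥ k) − (#blocks of size ≥ k + 1), so the partition is: 2 block(s) of size 1.
In nonincreasing order the block sizes are [1, 1].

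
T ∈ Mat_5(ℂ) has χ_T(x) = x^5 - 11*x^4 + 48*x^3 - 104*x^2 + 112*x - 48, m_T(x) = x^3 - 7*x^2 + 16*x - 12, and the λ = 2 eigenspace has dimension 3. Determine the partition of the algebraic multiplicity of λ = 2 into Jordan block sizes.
Block sizes for λ = 2: [2, 1, 1]

Step 1 — from the characteristic polynomial, algebraic multiplicity of λ = 2 is 4. From dim ker(T − (2)·I) = 3, there are exactly 3 Jordan blocks for λ = 2.
Step 2 — from the minimal polynomial, the factor (x − 2)^2 tells us the largest block for λ = 2 has size 2.
Step 3 — with total size 4, 3 blocks, and largest block 2, the block sizes (in nonincreasing order) are [2, 1, 1].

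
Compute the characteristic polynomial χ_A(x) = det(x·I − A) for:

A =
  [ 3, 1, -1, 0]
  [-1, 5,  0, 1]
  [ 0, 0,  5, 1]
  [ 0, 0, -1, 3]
x^4 - 16*x^3 + 96*x^2 - 256*x + 256

Expanding det(x·I − A) (e.g. by cofactor expansion or by noting that A is similar to its Jordan form J, which has the same characteristic polynomial as A) gives
  χ_A(x) = x^4 - 16*x^3 + 96*x^2 - 256*x + 256
which factors as (x - 4)^4. The eigenvalues (with algebraic multiplicities) are λ = 4 with multiplicity 4.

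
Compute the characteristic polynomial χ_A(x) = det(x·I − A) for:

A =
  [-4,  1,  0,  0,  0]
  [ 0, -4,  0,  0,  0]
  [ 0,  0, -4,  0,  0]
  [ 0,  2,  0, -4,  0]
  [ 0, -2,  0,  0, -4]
x^5 + 20*x^4 + 160*x^3 + 640*x^2 + 1280*x + 1024

Expanding det(x·I − A) (e.g. by cofactor expansion or by noting that A is similar to its Jordan form J, which has the same characteristic polynomial as A) gives
  χ_A(x) = x^5 + 20*x^4 + 160*x^3 + 640*x^2 + 1280*x + 1024
which factors as (x + 4)^5. The eigenvalues (with algebraic multiplicities) are λ = -4 with multiplicity 5.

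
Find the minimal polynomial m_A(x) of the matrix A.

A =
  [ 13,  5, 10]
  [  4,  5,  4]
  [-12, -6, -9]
x^2 - 6*x + 9

The characteristic polynomial is χ_A(x) = (x - 3)^3, so the eigenvalues are known. The minimal polynomial is
  m_A(x) = Π_λ (x − λ)^{k_λ}
where k_λ is the size of the *largest* Jordan block for λ (equivalently, the smallest k with (A − λI)^k v = 0 for every generalised eigenvector v of λ).

  λ = 3: largest Jordan block has size 2, contributing (x − 3)^2

So m_A(x) = (x - 3)^2 = x^2 - 6*x + 9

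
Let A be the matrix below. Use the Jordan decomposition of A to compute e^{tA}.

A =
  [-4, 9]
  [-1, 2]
e^{tA} =
  [-3*t*exp(-t) + exp(-t), 9*t*exp(-t)]
  [-t*exp(-t), 3*t*exp(-t) + exp(-t)]

Strategy: write A = P · J · P⁻¹ where J is a Jordan canonical form, so e^{tA} = P · e^{tJ} · P⁻¹, and e^{tJ} can be computed block-by-block.

A has Jordan form
J =
  [-1,  1]
  [ 0, -1]
(up to reordering of blocks).

Per-block formulas:
  For a 2×2 Jordan block J_2(-1): exp(t · J_2(-1)) = e^(-1t)·(I + t·N), where N is the 2×2 nilpotent shift.

After assembling e^{tJ} and conjugating by P, we get:

e^{tA} =
  [-3*t*exp(-t) + exp(-t), 9*t*exp(-t)]
  [-t*exp(-t), 3*t*exp(-t) + exp(-t)]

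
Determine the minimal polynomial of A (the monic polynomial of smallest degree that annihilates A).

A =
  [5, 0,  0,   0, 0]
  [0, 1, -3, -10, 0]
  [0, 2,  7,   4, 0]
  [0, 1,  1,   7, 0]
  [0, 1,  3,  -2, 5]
x^3 - 15*x^2 + 75*x - 125

The characteristic polynomial is χ_A(x) = (x - 5)^5, so the eigenvalues are known. The minimal polynomial is
  m_A(x) = Π_λ (x − λ)^{k_λ}
where k_λ is the size of the *largest* Jordan block for λ (equivalently, the smallest k with (A − λI)^k v = 0 for every generalised eigenvector v of λ).

  λ = 5: largest Jordan block has size 3, contributing (x − 5)^3

So m_A(x) = (x - 5)^3 = x^3 - 15*x^2 + 75*x - 125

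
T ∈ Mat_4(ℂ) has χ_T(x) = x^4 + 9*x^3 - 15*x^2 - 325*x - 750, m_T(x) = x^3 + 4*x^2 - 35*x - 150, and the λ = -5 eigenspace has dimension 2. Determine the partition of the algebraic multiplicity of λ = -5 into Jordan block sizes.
Block sizes for λ = -5: [2, 1]

Step 1 — from the characteristic polynomial, algebraic multiplicity of λ = -5 is 3. From dim ker(T − (-5)·I) = 2, there are exactly 2 Jordan blocks for λ = -5.
Step 2 — from the minimal polynomial, the factor (x + 5)^2 tells us the largest block for λ = -5 has size 2.
Step 3 — with total size 3, 2 blocks, and largest block 2, the block sizes (in nonincreasing order) are [2, 1].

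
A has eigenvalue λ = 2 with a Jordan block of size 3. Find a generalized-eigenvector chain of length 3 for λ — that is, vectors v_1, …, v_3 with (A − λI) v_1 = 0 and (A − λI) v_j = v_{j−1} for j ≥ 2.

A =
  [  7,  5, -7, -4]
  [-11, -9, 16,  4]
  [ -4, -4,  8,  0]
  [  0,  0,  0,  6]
A Jordan chain for λ = 2 of length 3:
v_1 = (-2, 2, 0, 0)ᵀ
v_2 = (5, -11, -4, 0)ᵀ
v_3 = (1, 0, 0, 0)ᵀ

Let N = A − (2)·I. We want v_3 with N^3 v_3 = 0 but N^2 v_3 ≠ 0; then v_{j-1} := N · v_j for j = 3, …, 2.

Pick v_3 = (1, 0, 0, 0)ᵀ.
Then v_2 = N · v_3 = (5, -11, -4, 0)ᵀ.
Then v_1 = N · v_2 = (-2, 2, 0, 0)ᵀ.

Sanity check: (A − (2)·I) v_1 = (0, 0, 0, 0)ᵀ = 0. ✓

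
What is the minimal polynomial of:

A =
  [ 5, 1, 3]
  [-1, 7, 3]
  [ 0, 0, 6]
x^2 - 12*x + 36

The characteristic polynomial is χ_A(x) = (x - 6)^3, so the eigenvalues are known. The minimal polynomial is
  m_A(x) = Π_λ (x − λ)^{k_λ}
where k_λ is the size of the *largest* Jordan block for λ (equivalently, the smallest k with (A − λI)^k v = 0 for every generalised eigenvector v of λ).

  λ = 6: largest Jordan block has size 2, contributing (x − 6)^2

So m_A(x) = (x - 6)^2 = x^2 - 12*x + 36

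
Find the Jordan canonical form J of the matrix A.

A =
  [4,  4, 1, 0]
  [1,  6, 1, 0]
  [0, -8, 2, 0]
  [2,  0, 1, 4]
J_3(4) ⊕ J_1(4)

The characteristic polynomial is
  det(x·I − A) = x^4 - 16*x^3 + 96*x^2 - 256*x + 256 = (x - 4)^4

Eigenvalues and multiplicities (the geometric multiplicity of λ is n − rank(A − λI), which equals the number of Jordan blocks for λ):
  λ = 4: algebraic multiplicity = 4, geometric multiplicity = 2

Determining the block sizes for each eigenvalue:
  λ = 4: with am = 4 and gm = 2, the partition is not yet determined (e.g. several partitions of 4 into 2 parts exist). Let N = A − (4)·I. Computing rank(N^1) = 2, rank(N^2) = 1, rank(N^3) = 0; the number of blocks of size ≥ j is rank(N^{j−1}) − rank(N^j), giving [2, 1, 1]. So we have 1 block(s) of size 3, 1 block(s) of size 1 → block sizes [3, 1]

Assembling the blocks gives a Jordan form
J =
  [4, 1, 0, 0]
  [0, 4, 1, 0]
  [0, 0, 4, 0]
  [0, 0, 0, 4]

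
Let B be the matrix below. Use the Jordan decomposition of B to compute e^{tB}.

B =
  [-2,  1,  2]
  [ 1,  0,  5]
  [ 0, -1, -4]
e^{tB} =
  [t^2*exp(-2*t)/2 + exp(-2*t), t*exp(-2*t), t^2*exp(-2*t)/2 + 2*t*exp(-2*t)]
  [t^2*exp(-2*t) + t*exp(-2*t), 2*t*exp(-2*t) + exp(-2*t), t^2*exp(-2*t) + 5*t*exp(-2*t)]
  [-t^2*exp(-2*t)/2, -t*exp(-2*t), -t^2*exp(-2*t)/2 - 2*t*exp(-2*t) + exp(-2*t)]

Strategy: write B = P · J · P⁻¹ where J is a Jordan canonical form, so e^{tB} = P · e^{tJ} · P⁻¹, and e^{tJ} can be computed block-by-block.

B has Jordan form
J =
  [-2,  1,  0]
  [ 0, -2,  1]
  [ 0,  0, -2]
(up to reordering of blocks).

Per-block formulas:
  For a 3×3 Jordan block J_3(-2): exp(t · J_3(-2)) = e^(-2t)·(I + t·N + (t^2/2)·N^2), where N is the 3×3 nilpotent shift.

After assembling e^{tJ} and conjugating by P, we get:

e^{tB} =
  [t^2*exp(-2*t)/2 + exp(-2*t), t*exp(-2*t), t^2*exp(-2*t)/2 + 2*t*exp(-2*t)]
  [t^2*exp(-2*t) + t*exp(-2*t), 2*t*exp(-2*t) + exp(-2*t), t^2*exp(-2*t) + 5*t*exp(-2*t)]
  [-t^2*exp(-2*t)/2, -t*exp(-2*t), -t^2*exp(-2*t)/2 - 2*t*exp(-2*t) + exp(-2*t)]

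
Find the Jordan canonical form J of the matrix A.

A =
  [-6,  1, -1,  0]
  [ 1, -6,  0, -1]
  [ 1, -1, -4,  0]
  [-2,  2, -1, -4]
J_3(-5) ⊕ J_1(-5)

The characteristic polynomial is
  det(x·I − A) = x^4 + 20*x^3 + 150*x^2 + 500*x + 625 = (x + 5)^4

Eigenvalues and multiplicities (the geometric multiplicity of λ is n − rank(A − λI), which equals the number of Jordan blocks for λ):
  λ = -5: algebraic multiplicity = 4, geometric multiplicity = 2

Determining the block sizes for each eigenvalue:
  λ = -5: with am = 4 and gm = 2, the partition is not yet determined (e.g. several partitions of 4 into 2 parts exist). Let N = A − (-5)·I. Computing rank(N^1) = 2, rank(N^2) = 1, rank(N^3) = 0; the number of blocks of size ≥ j is rank(N^{j−1}) − rank(N^j), giving [2, 1, 1]. So we have 1 block(s) of size 3, 1 block(s) of size 1 → block sizes [3, 1]

Assembling the blocks gives a Jordan form
J =
  [-5,  1,  0,  0]
  [ 0, -5,  1,  0]
  [ 0,  0, -5,  0]
  [ 0,  0,  0, -5]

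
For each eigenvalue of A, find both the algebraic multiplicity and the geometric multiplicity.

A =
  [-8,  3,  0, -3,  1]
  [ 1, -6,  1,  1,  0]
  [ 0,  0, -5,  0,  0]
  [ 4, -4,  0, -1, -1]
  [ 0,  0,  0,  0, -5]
λ = -5: alg = 5, geom = 2

Step 1 — factor the characteristic polynomial to read off the algebraic multiplicities:
  χ_A(x) = (x + 5)^5

Step 2 — compute geometric multiplicities via the rank-nullity identity g(λ) = n − rank(A − λI):
  rank(A − (-5)·I) = 3, so dim ker(A − (-5)·I) = n − 3 = 2

Summary:
  λ = -5: algebraic multiplicity = 5, geometric multiplicity = 2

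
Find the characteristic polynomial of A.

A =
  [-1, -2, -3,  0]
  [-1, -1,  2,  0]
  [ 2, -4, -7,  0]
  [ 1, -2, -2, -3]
x^4 + 12*x^3 + 54*x^2 + 108*x + 81

Expanding det(x·I − A) (e.g. by cofactor expansion or by noting that A is similar to its Jordan form J, which has the same characteristic polynomial as A) gives
  χ_A(x) = x^4 + 12*x^3 + 54*x^2 + 108*x + 81
which factors as (x + 3)^4. The eigenvalues (with algebraic multiplicities) are λ = -3 with multiplicity 4.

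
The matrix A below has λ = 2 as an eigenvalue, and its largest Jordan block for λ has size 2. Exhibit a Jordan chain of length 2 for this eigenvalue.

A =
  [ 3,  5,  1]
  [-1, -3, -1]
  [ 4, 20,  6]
A Jordan chain for λ = 2 of length 2:
v_1 = (1, -1, 4)ᵀ
v_2 = (1, 0, 0)ᵀ

Let N = A − (2)·I. We want v_2 with N^2 v_2 = 0 but N^1 v_2 ≠ 0; then v_{j-1} := N · v_j for j = 2, …, 2.

Pick v_2 = (1, 0, 0)ᵀ.
Then v_1 = N · v_2 = (1, -1, 4)ᵀ.

Sanity check: (A − (2)·I) v_1 = (0, 0, 0)ᵀ = 0. ✓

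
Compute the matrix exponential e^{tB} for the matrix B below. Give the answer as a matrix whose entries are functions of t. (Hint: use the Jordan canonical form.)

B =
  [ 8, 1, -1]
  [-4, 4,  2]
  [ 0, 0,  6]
e^{tB} =
  [2*t*exp(6*t) + exp(6*t), t*exp(6*t), -t*exp(6*t)]
  [-4*t*exp(6*t), -2*t*exp(6*t) + exp(6*t), 2*t*exp(6*t)]
  [0, 0, exp(6*t)]

Strategy: write B = P · J · P⁻¹ where J is a Jordan canonical form, so e^{tB} = P · e^{tJ} · P⁻¹, and e^{tJ} can be computed block-by-block.

B has Jordan form
J =
  [6, 1, 0]
  [0, 6, 0]
  [0, 0, 6]
(up to reordering of blocks).

Per-block formulas:
  For a 1×1 block at λ = 6: exp(t · [6]) = [e^(6t)].
  For a 2×2 Jordan block J_2(6): exp(t · J_2(6)) = e^(6t)·(I + t·N), where N is the 2×2 nilpotent shift.

After assembling e^{tJ} and conjugating by P, we get:

e^{tB} =
  [2*t*exp(6*t) + exp(6*t), t*exp(6*t), -t*exp(6*t)]
  [-4*t*exp(6*t), -2*t*exp(6*t) + exp(6*t), 2*t*exp(6*t)]
  [0, 0, exp(6*t)]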